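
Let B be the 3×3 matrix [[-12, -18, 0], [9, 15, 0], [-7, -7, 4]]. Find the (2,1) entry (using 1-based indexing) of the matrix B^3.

Characteristic polynomial: s^3 - 7s^2 - 6s + 72 = (s - 6)(s - 4)(s + 3), so the eigenvalues are -3, 4, 6.
s=4: eigenvector (0, 0, 1).
s=6: eigenvector (-1, 1, 0).
s=-3: eigenvector (2, -1, 1).
P = [[0, -1, 2], [0, 1, -1], [1, 0, 1]], D = diag(4, 6, -3), P⁻¹ = [[-1, -1, 1], [1, 2, 0], [1, 1, 0]].
B³ = P·diag(64, 216, -27)·P⁻¹ = [[-270, -486, 0], [243, 459, 0], [-91, -91, 64]].
The requested entry is 243.

243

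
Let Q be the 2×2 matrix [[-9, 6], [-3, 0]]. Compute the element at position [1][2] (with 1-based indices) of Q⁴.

Characteristic polynomial: t^2 + 9t + 18 = (t + 3)(t + 6), so the eigenvalues are -6, -3.
t=-3: eigenvector (1, 1).
t=-6: eigenvector (-2, -1).
P = [[1, -2], [1, -1]], D = diag(-3, -6), P⁻¹ = [[-1, 2], [-1, 1]].
Q⁴ = P·diag(81, 1296)·P⁻¹ = [[2511, -2430], [1215, -1134]].
The requested entry is -2430.

-2430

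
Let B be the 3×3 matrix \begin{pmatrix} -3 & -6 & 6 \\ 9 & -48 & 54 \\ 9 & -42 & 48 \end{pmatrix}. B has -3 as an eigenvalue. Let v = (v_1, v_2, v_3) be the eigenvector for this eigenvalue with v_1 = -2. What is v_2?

2

B + 3I = [[0, -6, 6], [9, -45, 54], [9, -42, 51]].
Solving (B + 3I)v = 0 gives the eigenspace spanned by (-2, 2, 2).
With v_1 = -2, v = (-2, 2, 2), so v_2 = 2.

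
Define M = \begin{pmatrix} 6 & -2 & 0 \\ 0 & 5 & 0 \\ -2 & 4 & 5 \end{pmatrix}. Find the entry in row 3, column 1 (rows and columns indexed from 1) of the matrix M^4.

-1342

Characteristic polynomial: λ^3 - 16λ^2 + 85λ - 150 = (λ - 6)(λ - 5)^2, so the eigenvalues are 5, 5, 6.
λ=6: eigenvector (1, 0, -2).
λ=5: eigenvector (0, 0, 1).
λ=5: eigenvector (2, 1, 0).
P = [[1, 0, 2], [0, 0, 1], [-2, 1, 0]], D = diag(6, 5, 5), P⁻¹ = [[1, -2, 0], [2, -4, 1], [0, 1, 0]].
M⁴ = P·diag(1296, 625, 625)·P⁻¹ = [[1296, -1342, 0], [0, 625, 0], [-1342, 2684, 625]].
The requested entry is -1342.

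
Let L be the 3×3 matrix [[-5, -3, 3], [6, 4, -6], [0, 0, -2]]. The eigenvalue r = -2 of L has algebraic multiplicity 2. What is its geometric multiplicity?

2

L + 2I = [[-3, -3, 3], [6, 6, -6], [0, 0, 0]].
This matrix has rank 1, so its null space has dimension 3 − 1 = 2.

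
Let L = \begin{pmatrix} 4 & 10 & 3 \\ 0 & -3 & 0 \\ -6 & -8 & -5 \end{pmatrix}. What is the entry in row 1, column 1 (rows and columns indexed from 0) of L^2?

9

Characteristic polynomial: s^3 + 4s^2 + s - 6 = (s - 1)(s + 2)(s + 3), so the eigenvalues are -3, -2, 1.
s=-2: eigenvector (-1, 0, 2).
s=-3: eigenvector (-1, 1, -1).
s=1: eigenvector (1, 0, -1).
P = [[-1, -1, 1], [0, 1, 0], [2, -1, -1]], D = diag(-2, -3, 1), P⁻¹ = [[1, 2, 1], [0, 1, 0], [2, 3, 1]].
L² = P·diag(4, 9, 1)·P⁻¹ = [[-2, -14, -3], [0, 9, 0], [6, 4, 7]].
The requested entry is 9.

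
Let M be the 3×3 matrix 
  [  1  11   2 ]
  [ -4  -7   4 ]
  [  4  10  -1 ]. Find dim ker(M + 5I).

1

M + 5I = [[6, 11, 2], [-4, -2, 4], [4, 10, 4]].
This matrix has rank 2, so its null space has dimension 3 − 2 = 1.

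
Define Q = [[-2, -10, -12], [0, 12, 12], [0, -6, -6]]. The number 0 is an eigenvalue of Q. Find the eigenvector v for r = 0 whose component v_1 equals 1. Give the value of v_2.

1

Q = [[-2, -10, -12], [0, 12, 12], [0, -6, -6]].
Solving (Q)v = 0 gives the eigenspace spanned by (1, 1, -1).
With v_1 = 1, v = (1, 1, -1), so v_2 = 1.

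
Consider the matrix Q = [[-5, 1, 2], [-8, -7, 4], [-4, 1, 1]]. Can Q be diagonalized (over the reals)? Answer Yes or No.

No

Characteristic polynomial: p(r) = r^3 + 11r^2 + 35r + 25 = (r + 1)(r + 5)^2.
r = -5 has algebraic multiplicity 2; rank(Q + 5I) = 2, so geometric multiplicity = 1.
Geometric multiplicity < algebraic multiplicity, so Q is not diagonalizable.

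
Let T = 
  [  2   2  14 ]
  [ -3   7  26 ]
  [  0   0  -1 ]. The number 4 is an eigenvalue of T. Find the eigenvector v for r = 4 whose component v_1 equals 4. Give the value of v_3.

T − 4I = [[-2, 2, 14], [-3, 3, 26], [0, 0, -5]].
Solving (T − 4I)v = 0 gives the eigenspace spanned by (4, 4, 0).
With v_1 = 4, v = (4, 4, 0), so v_3 = 0.

0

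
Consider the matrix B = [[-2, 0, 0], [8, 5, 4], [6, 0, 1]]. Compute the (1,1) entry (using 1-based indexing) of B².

Characteristic polynomial: λ^3 - 4λ^2 - 7λ + 10 = (λ - 5)(λ - 1)(λ + 2), so the eigenvalues are -2, 1, 5.
λ=5: eigenvector (0, 1, 0).
λ=-2: eigenvector (1, 0, -2).
λ=1: eigenvector (0, -1, 1).
P = [[0, 1, 0], [1, 0, -1], [0, -2, 1]], D = diag(5, -2, 1), P⁻¹ = [[2, 1, 1], [1, 0, 0], [2, 0, 1]].
B² = P·diag(25, 4, 1)·P⁻¹ = [[4, 0, 0], [48, 25, 24], [-6, 0, 1]].
The requested entry is 4.

4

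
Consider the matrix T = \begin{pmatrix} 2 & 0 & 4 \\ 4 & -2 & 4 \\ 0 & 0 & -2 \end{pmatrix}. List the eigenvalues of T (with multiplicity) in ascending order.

-2, -2, 2

Characteristic polynomial: p(r) = r^3 + 2r^2 - 4r - 8 = (r - 2)(r + 2)^2.
Roots (with multiplicity): -2, -2, 2.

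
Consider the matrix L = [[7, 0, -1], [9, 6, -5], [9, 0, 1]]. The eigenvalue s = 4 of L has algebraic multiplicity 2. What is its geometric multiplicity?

L − 4I = [[3, 0, -1], [9, 2, -5], [9, 0, -3]].
This matrix has rank 2, so its null space has dimension 3 − 2 = 1.

1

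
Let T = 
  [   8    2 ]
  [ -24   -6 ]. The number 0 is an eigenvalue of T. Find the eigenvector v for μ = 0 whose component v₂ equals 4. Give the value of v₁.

-1

T = [[8, 2], [-24, -6]].
Solving (T)v = 0 gives the eigenspace spanned by (-1, 4).
With v₂ = 4, v = (-1, 4), so v₁ = -1.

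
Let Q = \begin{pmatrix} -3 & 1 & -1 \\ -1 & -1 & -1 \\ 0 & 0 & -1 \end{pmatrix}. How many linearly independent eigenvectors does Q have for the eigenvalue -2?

1

Q + 2I = [[-1, 1, -1], [-1, 1, -1], [0, 0, 1]].
This matrix has rank 2, so its null space has dimension 3 − 2 = 1.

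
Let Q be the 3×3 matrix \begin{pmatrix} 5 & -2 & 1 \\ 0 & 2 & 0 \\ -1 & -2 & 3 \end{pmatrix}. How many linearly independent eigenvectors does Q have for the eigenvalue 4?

Q − 4I = [[1, -2, 1], [0, -2, 0], [-1, -2, -1]].
This matrix has rank 2, so its null space has dimension 3 − 2 = 1.

1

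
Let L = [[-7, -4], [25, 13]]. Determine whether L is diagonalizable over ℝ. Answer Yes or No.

Characteristic polynomial: p(t) = t^2 - 6t + 9 = (t - 3)^2.
t = 3 has algebraic multiplicity 2; rank(L − 3I) = 1, so geometric multiplicity = 1.
Geometric multiplicity < algebraic multiplicity, so L is not diagonalizable.

No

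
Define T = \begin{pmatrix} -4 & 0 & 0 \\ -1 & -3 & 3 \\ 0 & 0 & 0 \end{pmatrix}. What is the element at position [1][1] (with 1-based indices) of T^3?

Characteristic polynomial: μ^3 + 7μ^2 + 12μ = μ(μ + 3)(μ + 4), so the eigenvalues are -4, -3, 0.
μ=-4: eigenvector (1, 1, 0).
μ=-3: eigenvector (0, -1, 0).
μ=0: eigenvector (0, 1, 1).
P = [[1, 0, 0], [1, -1, 1], [0, 0, 1]], D = diag(-4, -3, 0), P⁻¹ = [[1, 0, 0], [1, -1, 1], [0, 0, 1]].
T³ = P·diag(-64, -27, 0)·P⁻¹ = [[-64, 0, 0], [-37, -27, 27], [0, 0, 0]].
The requested entry is -64.

-64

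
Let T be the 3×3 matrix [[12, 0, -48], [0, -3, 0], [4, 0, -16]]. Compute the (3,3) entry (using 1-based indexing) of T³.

-256

Characteristic polynomial: μ^3 + 7μ^2 + 12μ = μ(μ + 3)(μ + 4), so the eigenvalues are -4, -3, 0.
μ=0: eigenvector (4, 0, 1).
μ=-3: eigenvector (0, 1, 0).
μ=-4: eigenvector (-3, 0, -1).
P = [[4, 0, -3], [0, 1, 0], [1, 0, -1]], D = diag(0, -3, -4), P⁻¹ = [[1, 0, -3], [0, 1, 0], [1, 0, -4]].
T³ = P·diag(0, -27, -64)·P⁻¹ = [[192, 0, -768], [0, -27, 0], [64, 0, -256]].
The requested entry is -256.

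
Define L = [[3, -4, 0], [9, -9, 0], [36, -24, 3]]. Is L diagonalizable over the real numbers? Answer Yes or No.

No

Characteristic polynomial: p(λ) = λ^3 + 3λ^2 - 9λ - 27 = (λ - 3)(λ + 3)^2.
λ = -3 has algebraic multiplicity 2; rank(L + 3I) = 2, so geometric multiplicity = 1.
Geometric multiplicity < algebraic multiplicity, so L is not diagonalizable.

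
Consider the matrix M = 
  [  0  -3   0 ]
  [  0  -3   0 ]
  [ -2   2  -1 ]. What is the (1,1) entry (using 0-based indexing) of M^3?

Characteristic polynomial: r^3 + 4r^2 + 3r = r(r + 1)(r + 3), so the eigenvalues are -3, -1, 0.
r=-3: eigenvector (1, 1, 0).
r=0: eigenvector (-1, 0, 2).
r=-1: eigenvector (0, 0, 1).
P = [[1, -1, 0], [1, 0, 0], [0, 2, 1]], D = diag(-3, 0, -1), P⁻¹ = [[0, 1, 0], [-1, 1, 0], [2, -2, 1]].
M³ = P·diag(-27, 0, -1)·P⁻¹ = [[0, -27, 0], [0, -27, 0], [-2, 2, -1]].
The requested entry is -27.

-27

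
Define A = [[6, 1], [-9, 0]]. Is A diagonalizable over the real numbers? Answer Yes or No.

Characteristic polynomial: p(t) = t^2 - 6t + 9 = (t - 3)^2.
t = 3 has algebraic multiplicity 2; rank(A − 3I) = 1, so geometric multiplicity = 1.
Geometric multiplicity < algebraic multiplicity, so A is not diagonalizable.

No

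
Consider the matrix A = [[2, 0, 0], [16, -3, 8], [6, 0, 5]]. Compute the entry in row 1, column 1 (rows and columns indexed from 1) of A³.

8

Characteristic polynomial: λ^3 - 4λ^2 - 11λ + 30 = (λ - 5)(λ - 2)(λ + 3), so the eigenvalues are -3, 2, 5.
λ=2: eigenvector (1, 0, -2).
λ=-3: eigenvector (0, 1, 0).
λ=5: eigenvector (0, 1, 1).
P = [[1, 0, 0], [0, 1, 1], [-2, 0, 1]], D = diag(2, -3, 5), P⁻¹ = [[1, 0, 0], [-2, 1, -1], [2, 0, 1]].
A³ = P·diag(8, -27, 125)·P⁻¹ = [[8, 0, 0], [304, -27, 152], [234, 0, 125]].
The requested entry is 8.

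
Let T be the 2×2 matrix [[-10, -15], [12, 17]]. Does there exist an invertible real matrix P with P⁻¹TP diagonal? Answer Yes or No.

Yes

Characteristic polynomial: p(λ) = λ^2 - 7λ + 10 = (λ - 5)(λ - 2).
All 2 eigenvalues are distinct, so T is diagonalizable.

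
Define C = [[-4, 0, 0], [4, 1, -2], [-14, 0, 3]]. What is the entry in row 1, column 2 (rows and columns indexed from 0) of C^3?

Characteristic polynomial: λ^3 - 13λ + 12 = (λ - 3)(λ - 1)(λ + 4), so the eigenvalues are -4, 1, 3.
λ=-4: eigenvector (1, 0, 2).
λ=1: eigenvector (0, 1, 0).
λ=3: eigenvector (0, -1, 1).
P = [[1, 0, 0], [0, 1, -1], [2, 0, 1]], D = diag(-4, 1, 3), P⁻¹ = [[1, 0, 0], [-2, 1, 1], [-2, 0, 1]].
C³ = P·diag(-64, 1, 27)·P⁻¹ = [[-64, 0, 0], [52, 1, -26], [-182, 0, 27]].
The requested entry is -26.

-26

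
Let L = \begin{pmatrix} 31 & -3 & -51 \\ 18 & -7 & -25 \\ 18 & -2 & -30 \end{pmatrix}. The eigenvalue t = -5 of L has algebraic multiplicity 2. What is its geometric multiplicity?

L + 5I = [[36, -3, -51], [18, -2, -25], [18, -2, -25]].
This matrix has rank 2, so its null space has dimension 3 − 2 = 1.

1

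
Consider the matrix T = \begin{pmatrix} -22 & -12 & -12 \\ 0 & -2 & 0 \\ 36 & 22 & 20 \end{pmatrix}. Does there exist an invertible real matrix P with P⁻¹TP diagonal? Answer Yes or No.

Yes

Characteristic polynomial: p(r) = r^3 + 4r^2 - 4r - 16 = (r - 2)(r + 2)(r + 4).
All 3 eigenvalues are distinct, so T is diagonalizable.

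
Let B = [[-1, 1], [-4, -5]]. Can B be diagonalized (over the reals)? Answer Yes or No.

No

Characteristic polynomial: p(λ) = λ^2 + 6λ + 9 = (λ + 3)^2.
λ = -3 has algebraic multiplicity 2; rank(B + 3I) = 1, so geometric multiplicity = 1.
Geometric multiplicity < algebraic multiplicity, so B is not diagonalizable.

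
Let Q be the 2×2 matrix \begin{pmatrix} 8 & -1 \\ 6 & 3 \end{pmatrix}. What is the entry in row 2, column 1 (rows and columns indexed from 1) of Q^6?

Characteristic polynomial: t^2 - 11t + 30 = (t - 6)(t - 5), so the eigenvalues are 5, 6.
t=5: eigenvector (1, 3).
t=6: eigenvector (1, 2).
P = [[1, 1], [3, 2]], D = diag(5, 6), P⁻¹ = [[-2, 1], [3, -1]].
Q⁶ = P·diag(15625, 46656)·P⁻¹ = [[108718, -31031], [186186, -46437]].
The requested entry is 186186.

186186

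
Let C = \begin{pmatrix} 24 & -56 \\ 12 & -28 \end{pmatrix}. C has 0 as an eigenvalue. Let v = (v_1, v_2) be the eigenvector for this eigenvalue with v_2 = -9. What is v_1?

C = [[24, -56], [12, -28]].
Solving (C)v = 0 gives the eigenspace spanned by (-21, -9).
With v_2 = -9, v = (-21, -9), so v_1 = -21.

-21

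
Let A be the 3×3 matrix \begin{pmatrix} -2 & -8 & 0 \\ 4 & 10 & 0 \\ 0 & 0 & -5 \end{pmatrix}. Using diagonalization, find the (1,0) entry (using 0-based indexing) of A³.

Characteristic polynomial: λ^3 - 3λ^2 - 28λ + 60 = (λ - 6)(λ - 2)(λ + 5), so the eigenvalues are -5, 2, 6.
λ=2: eigenvector (2, -1, 0).
λ=6: eigenvector (-1, 1, 0).
λ=-5: eigenvector (0, 0, 1).
P = [[2, -1, 0], [-1, 1, 0], [0, 0, 1]], D = diag(2, 6, -5), P⁻¹ = [[1, 1, 0], [1, 2, 0], [0, 0, 1]].
A³ = P·diag(8, 216, -125)·P⁻¹ = [[-200, -416, 0], [208, 424, 0], [0, 0, -125]].
The requested entry is 208.

208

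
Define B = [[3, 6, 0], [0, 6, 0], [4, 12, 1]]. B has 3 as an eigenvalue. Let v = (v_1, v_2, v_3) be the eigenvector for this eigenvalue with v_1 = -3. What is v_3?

-6

B − 3I = [[0, 6, 0], [0, 3, 0], [4, 12, -2]].
Solving (B − 3I)v = 0 gives the eigenspace spanned by (-3, 0, -6).
With v_1 = -3, v = (-3, 0, -6), so v_3 = -6.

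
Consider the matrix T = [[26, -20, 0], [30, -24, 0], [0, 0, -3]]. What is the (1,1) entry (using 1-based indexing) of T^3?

776

Characteristic polynomial: s^3 + s^2 - 30s - 72 = (s - 6)(s + 3)(s + 4), so the eigenvalues are -4, -3, 6.
s=6: eigenvector (1, 1, 0).
s=-3: eigenvector (0, 0, 1).
s=-4: eigenvector (2, 3, 0).
P = [[1, 0, 2], [1, 0, 3], [0, 1, 0]], D = diag(6, -3, -4), P⁻¹ = [[3, -2, 0], [0, 0, 1], [-1, 1, 0]].
T³ = P·diag(216, -27, -64)·P⁻¹ = [[776, -560, 0], [840, -624, 0], [0, 0, -27]].
The requested entry is 776.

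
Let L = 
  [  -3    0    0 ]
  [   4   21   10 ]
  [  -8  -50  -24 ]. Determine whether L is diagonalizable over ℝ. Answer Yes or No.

Characteristic polynomial: p(r) = r^3 + 6r^2 + 5r - 12 = (r - 1)(r + 3)(r + 4).
All 3 eigenvalues are distinct, so L is diagonalizable.

Yes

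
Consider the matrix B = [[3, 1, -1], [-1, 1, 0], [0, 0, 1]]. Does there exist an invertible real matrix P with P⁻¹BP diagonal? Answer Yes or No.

Characteristic polynomial: p(λ) = λ^3 - 5λ^2 + 8λ - 4 = (λ - 2)^2(λ - 1).
λ = 2 has algebraic multiplicity 2; rank(B − 2I) = 2, so geometric multiplicity = 1.
Geometric multiplicity < algebraic multiplicity, so B is not diagonalizable.

No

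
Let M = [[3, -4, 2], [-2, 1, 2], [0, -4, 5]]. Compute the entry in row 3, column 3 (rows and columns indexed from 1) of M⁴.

Characteristic polynomial: t^3 - 9t^2 + 23t - 15 = (t - 5)(t - 3)(t - 1), so the eigenvalues are 1, 3, 5.
t=1: eigenvector (1, 1, 1).
t=5: eigenvector (-1, 0, -1).
t=3: eigenvector (1, 1, 2).
P = [[1, -1, 1], [1, 0, 1], [1, -1, 2]], D = diag(1, 5, 3), P⁻¹ = [[1, 1, -1], [-1, 1, 0], [-1, 0, 1]].
M⁴ = P·diag(1, 625, 81)·P⁻¹ = [[545, -624, 80], [-80, 1, 80], [464, -624, 161]].
The requested entry is 161.

161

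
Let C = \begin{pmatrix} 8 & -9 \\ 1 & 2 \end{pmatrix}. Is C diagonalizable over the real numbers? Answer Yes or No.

Characteristic polynomial: p(s) = s^2 - 10s + 25 = (s - 5)^2.
s = 5 has algebraic multiplicity 2; rank(C − 5I) = 1, so geometric multiplicity = 1.
Geometric multiplicity < algebraic multiplicity, so C is not diagonalizable.

No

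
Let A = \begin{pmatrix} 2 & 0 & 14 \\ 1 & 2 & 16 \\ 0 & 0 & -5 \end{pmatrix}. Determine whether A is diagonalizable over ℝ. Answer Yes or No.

Characteristic polynomial: p(t) = t^3 + t^2 - 16t + 20 = (t - 2)^2(t + 5).
t = 2 has algebraic multiplicity 2; rank(A − 2I) = 2, so geometric multiplicity = 1.
Geometric multiplicity < algebraic multiplicity, so A is not diagonalizable.

No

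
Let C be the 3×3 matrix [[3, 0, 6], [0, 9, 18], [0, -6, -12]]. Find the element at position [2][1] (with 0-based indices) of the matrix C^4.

162

Characteristic polynomial: μ^3 - 9μ = μ(μ - 3)(μ + 3), so the eigenvalues are -3, 0, 3.
μ=-3: eigenvector (-2, -3, 2).
μ=3: eigenvector (1, 0, 0).
μ=0: eigenvector (-2, -2, 1).
P = [[-2, 1, -2], [-3, 0, -2], [2, 0, 1]], D = diag(-3, 3, 0), P⁻¹ = [[0, 1, 2], [1, -2, -2], [0, -2, -3]].
C⁴ = P·diag(81, 81, 0)·P⁻¹ = [[81, -324, -486], [0, -243, -486], [0, 162, 324]].
The requested entry is 162.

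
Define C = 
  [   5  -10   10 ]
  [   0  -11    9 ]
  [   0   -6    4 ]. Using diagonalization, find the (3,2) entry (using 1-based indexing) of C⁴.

Characteristic polynomial: s^3 + 2s^2 - 25s - 50 = (s - 5)(s + 2)(s + 5), so the eigenvalues are -5, -2, 5.
s=-5: eigenvector (1, 3, 2).
s=5: eigenvector (1, 0, 0).
s=-2: eigenvector (0, 1, 1).
P = [[1, 1, 0], [3, 0, 1], [2, 0, 1]], D = diag(-5, 5, -2), P⁻¹ = [[0, 1, -1], [1, -1, 1], [0, -2, 3]].
C⁴ = P·diag(625, 625, 16)·P⁻¹ = [[625, 0, 0], [0, 1843, -1827], [0, 1218, -1202]].
The requested entry is 1218.

1218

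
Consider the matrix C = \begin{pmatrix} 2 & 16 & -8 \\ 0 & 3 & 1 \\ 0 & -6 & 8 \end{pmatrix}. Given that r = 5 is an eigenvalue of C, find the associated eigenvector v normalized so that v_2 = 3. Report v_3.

C − 5I = [[-3, 16, -8], [0, -2, 1], [0, -6, 3]].
Solving (C − 5I)v = 0 gives the eigenspace spanned by (0, 3, 6).
With v_2 = 3, v = (0, 3, 6), so v_3 = 6.

6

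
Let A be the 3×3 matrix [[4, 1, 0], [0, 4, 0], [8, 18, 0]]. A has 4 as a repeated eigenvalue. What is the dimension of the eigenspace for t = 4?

1

A − 4I = [[0, 1, 0], [0, 0, 0], [8, 18, -4]].
This matrix has rank 2, so its null space has dimension 3 − 2 = 1.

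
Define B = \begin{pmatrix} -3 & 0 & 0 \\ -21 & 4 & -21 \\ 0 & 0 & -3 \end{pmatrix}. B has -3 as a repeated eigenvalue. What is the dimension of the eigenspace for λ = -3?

B + 3I = [[0, 0, 0], [-21, 7, -21], [0, 0, 0]].
This matrix has rank 1, so its null space has dimension 3 − 1 = 2.

2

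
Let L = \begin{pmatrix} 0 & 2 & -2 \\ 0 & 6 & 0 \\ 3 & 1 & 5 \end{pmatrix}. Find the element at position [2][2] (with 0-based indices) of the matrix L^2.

Characteristic polynomial: r^3 - 11r^2 + 36r - 36 = (r - 6)(r - 3)(r - 2), so the eigenvalues are 2, 3, 6.
r=6: eigenvector (0, 1, 1).
r=2: eigenvector (1, 0, -1).
r=3: eigenvector (-2, 0, 3).
P = [[0, 1, -2], [1, 0, 0], [1, -1, 3]], D = diag(6, 2, 3), P⁻¹ = [[0, 1, 0], [3, -2, 2], [1, -1, 1]].
L² = P·diag(36, 4, 9)·P⁻¹ = [[-6, 10, -10], [0, 36, 0], [15, 17, 19]].
The requested entry is 19.

19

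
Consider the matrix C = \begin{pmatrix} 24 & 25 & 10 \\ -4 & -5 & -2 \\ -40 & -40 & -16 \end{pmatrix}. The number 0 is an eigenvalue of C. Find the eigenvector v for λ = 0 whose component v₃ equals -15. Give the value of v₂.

6

C = [[24, 25, 10], [-4, -5, -2], [-40, -40, -16]].
Solving (C)v = 0 gives the eigenspace spanned by (0, 6, -15).
With v₃ = -15, v = (0, 6, -15), so v₂ = 6.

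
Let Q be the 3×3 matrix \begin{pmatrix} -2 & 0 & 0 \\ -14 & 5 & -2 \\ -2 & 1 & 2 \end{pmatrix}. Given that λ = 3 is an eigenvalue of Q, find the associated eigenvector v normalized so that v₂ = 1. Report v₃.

1

Q − 3I = [[-5, 0, 0], [-14, 2, -2], [-2, 1, -1]].
Solving (Q − 3I)v = 0 gives the eigenspace spanned by (0, 1, 1).
With v₂ = 1, v = (0, 1, 1), so v₃ = 1.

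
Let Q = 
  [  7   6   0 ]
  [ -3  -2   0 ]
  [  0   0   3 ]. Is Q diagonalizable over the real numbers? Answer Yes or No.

Yes

Characteristic polynomial: p(λ) = λ^3 - 8λ^2 + 19λ - 12 = (λ - 4)(λ - 3)(λ - 1).
All 3 eigenvalues are distinct, so Q is diagonalizable.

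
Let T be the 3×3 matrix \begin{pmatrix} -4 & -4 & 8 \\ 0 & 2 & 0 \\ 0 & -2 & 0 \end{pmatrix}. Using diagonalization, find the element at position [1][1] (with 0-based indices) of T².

4

Characteristic polynomial: r^3 + 2r^2 - 8r = r(r - 2)(r + 4), so the eigenvalues are -4, 0, 2.
r=2: eigenvector (-2, 1, -1).
r=-4: eigenvector (1, 0, 0).
r=0: eigenvector (2, 0, 1).
P = [[-2, 1, 2], [1, 0, 0], [-1, 0, 1]], D = diag(2, -4, 0), P⁻¹ = [[0, 1, 0], [1, 0, -2], [0, 1, 1]].
T² = P·diag(4, 16, 0)·P⁻¹ = [[16, -8, -32], [0, 4, 0], [0, -4, 0]].
The requested entry is 4.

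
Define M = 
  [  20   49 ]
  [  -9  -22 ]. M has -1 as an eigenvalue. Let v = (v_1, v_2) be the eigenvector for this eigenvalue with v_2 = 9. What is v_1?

M + 1I = [[21, 49], [-9, -21]].
Solving (M + 1I)v = 0 gives the eigenspace spanned by (-21, 9).
With v_2 = 9, v = (-21, 9), so v_1 = -21.

-21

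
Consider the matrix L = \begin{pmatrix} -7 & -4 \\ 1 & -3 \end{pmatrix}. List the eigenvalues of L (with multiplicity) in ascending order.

-5, -5

Characteristic polynomial: p(t) = t^2 + 10t + 25 = (t + 5)^2.
Roots (with multiplicity): -5, -5.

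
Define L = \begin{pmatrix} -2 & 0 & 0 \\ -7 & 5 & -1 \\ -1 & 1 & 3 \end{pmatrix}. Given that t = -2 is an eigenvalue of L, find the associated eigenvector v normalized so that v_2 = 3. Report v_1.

L + 2I = [[0, 0, 0], [-7, 7, -1], [-1, 1, 5]].
Solving (L + 2I)v = 0 gives the eigenspace spanned by (3, 3, 0).
With v_2 = 3, v = (3, 3, 0), so v_1 = 3.

3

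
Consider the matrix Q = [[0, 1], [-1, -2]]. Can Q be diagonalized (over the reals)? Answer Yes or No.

Characteristic polynomial: p(s) = s^2 + 2s + 1 = (s + 1)^2.
s = -1 has algebraic multiplicity 2; rank(Q + 1I) = 1, so geometric multiplicity = 1.
Geometric multiplicity < algebraic multiplicity, so Q is not diagonalizable.

No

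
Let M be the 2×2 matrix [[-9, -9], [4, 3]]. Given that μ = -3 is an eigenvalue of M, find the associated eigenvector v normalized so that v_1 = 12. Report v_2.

M + 3I = [[-6, -9], [4, 6]].
Solving (M + 3I)v = 0 gives the eigenspace spanned by (12, -8).
With v_1 = 12, v = (12, -8), so v_2 = -8.

-8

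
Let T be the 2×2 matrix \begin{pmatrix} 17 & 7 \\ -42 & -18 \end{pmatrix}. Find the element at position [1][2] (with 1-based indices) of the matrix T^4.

Characteristic polynomial: μ^2 + μ - 12 = (μ - 3)(μ + 4), so the eigenvalues are -4, 3.
μ=-4: eigenvector (-1, 3).
μ=3: eigenvector (1, -2).
P = [[-1, 1], [3, -2]], D = diag(-4, 3), P⁻¹ = [[2, 1], [3, 1]].
T⁴ = P·diag(256, 81)·P⁻¹ = [[-269, -175], [1050, 606]].
The requested entry is -175.

-175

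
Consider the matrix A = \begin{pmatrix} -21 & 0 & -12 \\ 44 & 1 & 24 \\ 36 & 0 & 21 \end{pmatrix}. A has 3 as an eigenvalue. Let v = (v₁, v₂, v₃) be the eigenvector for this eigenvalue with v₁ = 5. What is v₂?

-10

A − 3I = [[-24, 0, -12], [44, -2, 24], [36, 0, 18]].
Solving (A − 3I)v = 0 gives the eigenspace spanned by (5, -10, -10).
With v₁ = 5, v = (5, -10, -10), so v₂ = -10.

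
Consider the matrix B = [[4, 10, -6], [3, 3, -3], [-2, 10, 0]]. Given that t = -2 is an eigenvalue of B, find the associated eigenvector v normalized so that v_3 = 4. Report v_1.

B + 2I = [[6, 10, -6], [3, 5, -3], [-2, 10, 2]].
Solving (B + 2I)v = 0 gives the eigenspace spanned by (4, 0, 4).
With v_3 = 4, v = (4, 0, 4), so v_1 = 4.

4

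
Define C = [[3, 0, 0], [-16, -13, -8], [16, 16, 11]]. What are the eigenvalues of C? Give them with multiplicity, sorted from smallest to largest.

Characteristic polynomial: p(s) = s^3 - s^2 - 21s + 45 = (s - 3)^2(s + 5).
Roots (with multiplicity): -5, 3, 3.

-5, 3, 3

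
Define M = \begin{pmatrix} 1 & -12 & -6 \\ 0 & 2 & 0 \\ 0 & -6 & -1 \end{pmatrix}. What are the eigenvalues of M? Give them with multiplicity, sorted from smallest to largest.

-1, 1, 2

Characteristic polynomial: p(r) = r^3 - 2r^2 - r + 2 = (r - 2)(r - 1)(r + 1).
Roots (with multiplicity): -1, 1, 2.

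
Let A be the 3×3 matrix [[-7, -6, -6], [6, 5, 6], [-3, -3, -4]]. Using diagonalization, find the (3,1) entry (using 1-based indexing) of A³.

Characteristic polynomial: s^3 + 6s^2 + 9s + 4 = (s + 1)^2(s + 4), so the eigenvalues are -4, -1, -1.
s=-1: eigenvector (1, 0, -1).
s=-1: eigenvector (-1, 1, 0).
s=-4: eigenvector (2, -2, 1).
P = [[1, -1, 2], [0, 1, -2], [-1, 0, 1]], D = diag(-1, -1, -4), P⁻¹ = [[1, 1, 0], [2, 3, 2], [1, 1, 1]].
A³ = P·diag(-1, -1, -64)·P⁻¹ = [[-127, -126, -126], [126, 125, 126], [-63, -63, -64]].
The requested entry is -63.

-63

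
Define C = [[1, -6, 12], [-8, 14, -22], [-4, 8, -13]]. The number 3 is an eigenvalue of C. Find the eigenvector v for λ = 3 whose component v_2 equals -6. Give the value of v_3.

-3

C − 3I = [[-2, -6, 12], [-8, 11, -22], [-4, 8, -16]].
Solving (C − 3I)v = 0 gives the eigenspace spanned by (0, -6, -3).
With v_2 = -6, v = (0, -6, -3), so v_3 = -3.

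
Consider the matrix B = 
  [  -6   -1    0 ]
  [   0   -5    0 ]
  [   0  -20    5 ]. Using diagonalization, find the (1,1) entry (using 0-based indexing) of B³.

Characteristic polynomial: s^3 + 6s^2 - 25s - 150 = (s - 5)(s + 5)(s + 6), so the eigenvalues are -6, -5, 5.
s=5: eigenvector (0, 0, 1).
s=-5: eigenvector (-1, 1, 2).
s=-6: eigenvector (1, 0, 0).
P = [[0, -1, 1], [0, 1, 0], [1, 2, 0]], D = diag(5, -5, -6), P⁻¹ = [[0, -2, 1], [0, 1, 0], [1, 1, 0]].
B³ = P·diag(125, -125, -216)·P⁻¹ = [[-216, -91, 0], [0, -125, 0], [0, -500, 125]].
The requested entry is -125.

-125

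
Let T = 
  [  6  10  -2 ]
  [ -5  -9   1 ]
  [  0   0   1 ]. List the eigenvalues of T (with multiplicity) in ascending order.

Characteristic polynomial: p(r) = r^3 + 2r^2 - 7r + 4 = (r - 1)^2(r + 4).
Roots (with multiplicity): -4, 1, 1.

-4, 1, 1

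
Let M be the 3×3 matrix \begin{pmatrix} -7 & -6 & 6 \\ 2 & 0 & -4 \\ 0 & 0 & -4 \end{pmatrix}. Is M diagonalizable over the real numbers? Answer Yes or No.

Yes

Characteristic polynomial: p(μ) = μ^3 + 11μ^2 + 40μ + 48 = (μ + 3)(μ + 4)^2.
μ = -4 has algebraic multiplicity 2; rank(M + 4I) = 1, so geometric multiplicity = 2.
Every eigenvalue has geometric = algebraic multiplicity, so M is diagonalizable.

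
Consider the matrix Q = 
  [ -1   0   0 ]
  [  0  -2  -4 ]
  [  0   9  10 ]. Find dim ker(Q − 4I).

1

Q − 4I = [[-5, 0, 0], [0, -6, -4], [0, 9, 6]].
This matrix has rank 2, so its null space has dimension 3 − 2 = 1.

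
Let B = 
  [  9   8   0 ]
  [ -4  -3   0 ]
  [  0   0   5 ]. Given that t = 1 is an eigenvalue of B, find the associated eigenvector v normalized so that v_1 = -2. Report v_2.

2

B − 1I = [[8, 8, 0], [-4, -4, 0], [0, 0, 4]].
Solving (B − 1I)v = 0 gives the eigenspace spanned by (-2, 2, 0).
With v_1 = -2, v = (-2, 2, 0), so v_2 = 2.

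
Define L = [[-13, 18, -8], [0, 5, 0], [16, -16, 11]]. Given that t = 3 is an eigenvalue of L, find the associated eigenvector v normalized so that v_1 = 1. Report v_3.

L − 3I = [[-16, 18, -8], [0, 2, 0], [16, -16, 8]].
Solving (L − 3I)v = 0 gives the eigenspace spanned by (1, 0, -2).
With v_1 = 1, v = (1, 0, -2), so v_3 = -2.

-2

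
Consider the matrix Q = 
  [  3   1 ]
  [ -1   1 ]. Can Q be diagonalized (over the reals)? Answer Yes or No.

No

Characteristic polynomial: p(r) = r^2 - 4r + 4 = (r - 2)^2.
r = 2 has algebraic multiplicity 2; rank(Q − 2I) = 1, so geometric multiplicity = 1.
Geometric multiplicity < algebraic multiplicity, so Q is not diagonalizable.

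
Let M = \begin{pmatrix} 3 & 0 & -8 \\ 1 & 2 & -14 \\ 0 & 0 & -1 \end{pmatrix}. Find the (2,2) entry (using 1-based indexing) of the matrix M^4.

16

Characteristic polynomial: r^3 - 4r^2 + r + 6 = (r - 3)(r - 2)(r + 1), so the eigenvalues are -1, 2, 3.
r=3: eigenvector (1, 1, 0).
r=-1: eigenvector (2, 4, 1).
r=2: eigenvector (0, 1, 0).
P = [[1, 2, 0], [1, 4, 1], [0, 1, 0]], D = diag(3, -1, 2), P⁻¹ = [[1, 0, -2], [0, 0, 1], [-1, 1, -2]].
M⁴ = P·diag(81, 1, 16)·P⁻¹ = [[81, 0, -160], [65, 16, -190], [0, 0, 1]].
The requested entry is 16.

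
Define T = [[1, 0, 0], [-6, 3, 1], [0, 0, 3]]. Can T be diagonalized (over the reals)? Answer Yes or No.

Characteristic polynomial: p(λ) = λ^3 - 7λ^2 + 15λ - 9 = (λ - 3)^2(λ - 1).
λ = 3 has algebraic multiplicity 2; rank(T − 3I) = 2, so geometric multiplicity = 1.
Geometric multiplicity < algebraic multiplicity, so T is not diagonalizable.

No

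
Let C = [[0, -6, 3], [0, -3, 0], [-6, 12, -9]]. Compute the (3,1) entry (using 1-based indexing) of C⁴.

Characteristic polynomial: t^3 + 12t^2 + 45t + 54 = (t + 3)^2(t + 6), so the eigenvalues are -6, -3, -3.
t=-6: eigenvector (-1, 0, 2).
t=-3: eigenvector (0, 1, 2).
t=-3: eigenvector (-1, 0, 1).
P = [[-1, 0, -1], [0, 1, 0], [2, 2, 1]], D = diag(-6, -3, -3), P⁻¹ = [[1, -2, 1], [0, 1, 0], [-2, 2, -1]].
C⁴ = P·diag(1296, 81, 81)·P⁻¹ = [[-1134, 2430, -1215], [0, 81, 0], [2430, -4860, 2511]].
The requested entry is 2430.

2430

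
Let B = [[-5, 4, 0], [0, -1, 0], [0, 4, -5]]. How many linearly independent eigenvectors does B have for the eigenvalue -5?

2

B + 5I = [[0, 4, 0], [0, 4, 0], [0, 4, 0]].
This matrix has rank 1, so its null space has dimension 3 − 1 = 2.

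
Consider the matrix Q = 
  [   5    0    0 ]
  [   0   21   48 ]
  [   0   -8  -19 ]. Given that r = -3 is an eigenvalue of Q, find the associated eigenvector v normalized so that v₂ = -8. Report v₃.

4

Q + 3I = [[8, 0, 0], [0, 24, 48], [0, -8, -16]].
Solving (Q + 3I)v = 0 gives the eigenspace spanned by (0, -8, 4).
With v₂ = -8, v = (0, -8, 4), so v₃ = 4.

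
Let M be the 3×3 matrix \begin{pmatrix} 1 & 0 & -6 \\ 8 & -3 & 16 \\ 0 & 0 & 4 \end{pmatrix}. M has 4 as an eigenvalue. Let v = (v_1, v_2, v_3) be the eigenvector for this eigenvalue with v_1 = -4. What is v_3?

2

M − 4I = [[-3, 0, -6], [8, -7, 16], [0, 0, 0]].
Solving (M − 4I)v = 0 gives the eigenspace spanned by (-4, 0, 2).
With v_1 = -4, v = (-4, 0, 2), so v_3 = 2.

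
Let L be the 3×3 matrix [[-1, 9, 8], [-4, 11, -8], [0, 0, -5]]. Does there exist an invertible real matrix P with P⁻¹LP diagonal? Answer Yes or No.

No

Characteristic polynomial: p(μ) = μ^3 - 5μ^2 - 25μ + 125 = (μ - 5)^2(μ + 5).
μ = 5 has algebraic multiplicity 2; rank(L − 5I) = 2, so geometric multiplicity = 1.
Geometric multiplicity < algebraic multiplicity, so L is not diagonalizable.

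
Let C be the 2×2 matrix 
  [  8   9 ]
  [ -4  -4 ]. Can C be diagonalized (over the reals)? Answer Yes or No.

No

Characteristic polynomial: p(s) = s^2 - 4s + 4 = (s - 2)^2.
s = 2 has algebraic multiplicity 2; rank(C − 2I) = 1, so geometric multiplicity = 1.
Geometric multiplicity < algebraic multiplicity, so C is not diagonalizable.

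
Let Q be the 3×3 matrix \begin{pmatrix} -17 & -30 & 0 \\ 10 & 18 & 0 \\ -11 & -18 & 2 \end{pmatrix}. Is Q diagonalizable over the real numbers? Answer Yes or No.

Characteristic polynomial: p(s) = s^3 - 3s^2 - 4s + 12 = (s - 3)(s - 2)(s + 2).
All 3 eigenvalues are distinct, so Q is diagonalizable.

Yes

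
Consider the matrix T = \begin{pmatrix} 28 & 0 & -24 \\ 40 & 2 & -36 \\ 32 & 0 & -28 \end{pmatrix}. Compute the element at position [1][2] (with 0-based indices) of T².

-24

Characteristic polynomial: λ^3 - 2λ^2 - 16λ + 32 = (λ - 4)(λ - 2)(λ + 4), so the eigenvalues are -4, 2, 4.
λ=-4: eigenvector (-3, -4, -4).
λ=2: eigenvector (0, 1, 0).
λ=4: eigenvector (1, 2, 1).
P = [[-3, 0, 1], [-4, 1, 2], [-4, 0, 1]], D = diag(-4, 2, 4), P⁻¹ = [[1, 0, -1], [-4, 1, 2], [4, 0, -3]].
T² = P·diag(16, 4, 16)·P⁻¹ = [[16, 0, 0], [48, 4, -24], [0, 0, 16]].
The requested entry is -24.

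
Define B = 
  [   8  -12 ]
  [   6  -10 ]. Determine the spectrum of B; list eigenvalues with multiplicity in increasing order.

Characteristic polynomial: p(μ) = μ^2 + 2μ - 8 = (μ - 2)(μ + 4).
Roots (with multiplicity): -4, 2.

-4, 2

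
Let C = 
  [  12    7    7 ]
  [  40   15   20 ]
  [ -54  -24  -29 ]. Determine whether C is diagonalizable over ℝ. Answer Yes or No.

Characteristic polynomial: p(t) = t^3 + 2t^2 - 25t - 50 = (t - 5)(t + 2)(t + 5).
All 3 eigenvalues are distinct, so C is diagonalizable.

Yes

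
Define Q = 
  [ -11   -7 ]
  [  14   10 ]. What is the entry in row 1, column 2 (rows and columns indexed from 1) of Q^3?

Characteristic polynomial: s^2 + s - 12 = (s - 3)(s + 4), so the eigenvalues are -4, 3.
s=3: eigenvector (1, -2).
s=-4: eigenvector (1, -1).
P = [[1, 1], [-2, -1]], D = diag(3, -4), P⁻¹ = [[-1, -1], [2, 1]].
Q³ = P·diag(27, -64)·P⁻¹ = [[-155, -91], [182, 118]].
The requested entry is -91.

-91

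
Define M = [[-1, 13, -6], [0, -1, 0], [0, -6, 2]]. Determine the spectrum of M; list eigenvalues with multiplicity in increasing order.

Characteristic polynomial: p(r) = r^3 - 3r - 2 = (r - 2)(r + 1)^2.
Roots (with multiplicity): -1, -1, 2.

-1, -1, 2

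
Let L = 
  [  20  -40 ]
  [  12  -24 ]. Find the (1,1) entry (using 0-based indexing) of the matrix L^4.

1536

Characteristic polynomial: s^2 + 4s = s(s + 4), so the eigenvalues are -4, 0.
s=0: eigenvector (-2, -1).
s=-4: eigenvector (5, 3).
P = [[-2, 5], [-1, 3]], D = diag(0, -4), P⁻¹ = [[-3, 5], [-1, 2]].
L⁴ = P·diag(0, 256)·P⁻¹ = [[-1280, 2560], [-768, 1536]].
The requested entry is 1536.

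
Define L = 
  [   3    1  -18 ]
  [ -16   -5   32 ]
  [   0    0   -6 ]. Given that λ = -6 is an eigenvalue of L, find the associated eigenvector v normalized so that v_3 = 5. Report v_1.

L + 6I = [[9, 1, -18], [-16, 1, 32], [0, 0, 0]].
Solving (L + 6I)v = 0 gives the eigenspace spanned by (10, 0, 5).
With v_3 = 5, v = (10, 0, 5), so v_1 = 10.

10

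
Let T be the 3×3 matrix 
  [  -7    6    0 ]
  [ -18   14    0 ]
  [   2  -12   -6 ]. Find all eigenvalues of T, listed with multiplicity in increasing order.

Characteristic polynomial: p(λ) = λ^3 - λ^2 - 32λ + 60 = (λ - 5)(λ - 2)(λ + 6).
Roots (with multiplicity): -6, 2, 5.

-6, 2, 5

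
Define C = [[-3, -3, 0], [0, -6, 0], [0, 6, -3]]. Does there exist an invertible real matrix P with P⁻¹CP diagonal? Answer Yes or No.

Yes

Characteristic polynomial: p(t) = t^3 + 12t^2 + 45t + 54 = (t + 3)^2(t + 6).
t = -3 has algebraic multiplicity 2; rank(C + 3I) = 1, so geometric multiplicity = 2.
Every eigenvalue has geometric = algebraic multiplicity, so C is diagonalizable.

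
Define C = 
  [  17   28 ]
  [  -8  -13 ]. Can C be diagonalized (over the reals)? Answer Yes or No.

Characteristic polynomial: p(t) = t^2 - 4t + 3 = (t - 3)(t - 1).
All 2 eigenvalues are distinct, so C is diagonalizable.

Yes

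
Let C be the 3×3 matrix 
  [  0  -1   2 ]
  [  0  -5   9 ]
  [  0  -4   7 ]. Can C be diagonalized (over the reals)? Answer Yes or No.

No

Characteristic polynomial: p(s) = s^3 - 2s^2 + s = s(s - 1)^2.
s = 1 has algebraic multiplicity 2; rank(C − 1I) = 2, so geometric multiplicity = 1.
Geometric multiplicity < algebraic multiplicity, so C is not diagonalizable.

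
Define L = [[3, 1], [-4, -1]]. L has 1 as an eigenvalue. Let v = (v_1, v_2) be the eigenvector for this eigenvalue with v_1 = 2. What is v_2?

L − 1I = [[2, 1], [-4, -2]].
Solving (L − 1I)v = 0 gives the eigenspace spanned by (2, -4).
With v_1 = 2, v = (2, -4), so v_2 = -4.

-4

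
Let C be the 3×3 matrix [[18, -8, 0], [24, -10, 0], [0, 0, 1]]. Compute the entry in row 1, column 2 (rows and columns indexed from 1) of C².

-64

Characteristic polynomial: s^3 - 9s^2 + 20s - 12 = (s - 6)(s - 2)(s - 1), so the eigenvalues are 1, 2, 6.
s=1: eigenvector (0, 0, 1).
s=6: eigenvector (-2, -3, 0).
s=2: eigenvector (1, 2, 0).
P = [[0, -2, 1], [0, -3, 2], [1, 0, 0]], D = diag(1, 6, 2), P⁻¹ = [[0, 0, 1], [-2, 1, 0], [-3, 2, 0]].
C² = P·diag(1, 36, 4)·P⁻¹ = [[132, -64, 0], [192, -92, 0], [0, 0, 1]].
The requested entry is -64.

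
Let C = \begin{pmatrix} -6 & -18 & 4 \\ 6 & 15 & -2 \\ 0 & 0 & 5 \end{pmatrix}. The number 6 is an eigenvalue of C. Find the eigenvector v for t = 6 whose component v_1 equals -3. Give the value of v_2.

C − 6I = [[-12, -18, 4], [6, 9, -2], [0, 0, -1]].
Solving (C − 6I)v = 0 gives the eigenspace spanned by (-3, 2, 0).
With v_1 = -3, v = (-3, 2, 0), so v_2 = 2.

2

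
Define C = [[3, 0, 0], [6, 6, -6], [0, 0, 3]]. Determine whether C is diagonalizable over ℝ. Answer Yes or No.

Yes

Characteristic polynomial: p(μ) = μ^3 - 12μ^2 + 45μ - 54 = (μ - 6)(μ - 3)^2.
μ = 3 has algebraic multiplicity 2; rank(C − 3I) = 1, so geometric multiplicity = 2.
Every eigenvalue has geometric = algebraic multiplicity, so C is diagonalizable.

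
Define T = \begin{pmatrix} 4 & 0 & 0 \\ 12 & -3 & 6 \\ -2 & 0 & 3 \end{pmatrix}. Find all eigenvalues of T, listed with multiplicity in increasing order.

Characteristic polynomial: p(s) = s^3 - 4s^2 - 9s + 36 = (s - 4)(s - 3)(s + 3).
Roots (with multiplicity): -3, 3, 4.

-3, 3, 4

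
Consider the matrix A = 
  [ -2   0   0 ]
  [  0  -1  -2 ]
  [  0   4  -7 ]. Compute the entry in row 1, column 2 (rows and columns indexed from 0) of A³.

-98

Characteristic polynomial: λ^3 + 10λ^2 + 31λ + 30 = (λ + 2)(λ + 3)(λ + 5), so the eigenvalues are -5, -3, -2.
λ=-2: eigenvector (1, 0, 0).
λ=-3: eigenvector (0, 1, 1).
λ=-5: eigenvector (0, 1, 2).
P = [[1, 0, 0], [0, 1, 1], [0, 1, 2]], D = diag(-2, -3, -5), P⁻¹ = [[1, 0, 0], [0, 2, -1], [0, -1, 1]].
A³ = P·diag(-8, -27, -125)·P⁻¹ = [[-8, 0, 0], [0, 71, -98], [0, 196, -223]].
The requested entry is -98.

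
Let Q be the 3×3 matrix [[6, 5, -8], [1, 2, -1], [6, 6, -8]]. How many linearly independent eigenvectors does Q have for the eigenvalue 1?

1

Q − 1I = [[5, 5, -8], [1, 1, -1], [6, 6, -9]].
This matrix has rank 2, so its null space has dimension 3 − 2 = 1.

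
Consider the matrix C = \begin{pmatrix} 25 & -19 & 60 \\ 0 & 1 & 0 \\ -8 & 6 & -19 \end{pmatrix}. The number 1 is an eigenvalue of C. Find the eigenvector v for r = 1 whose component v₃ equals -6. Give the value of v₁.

C − 1I = [[24, -19, 60], [0, 0, 0], [-8, 6, -20]].
Solving (C − 1I)v = 0 gives the eigenspace spanned by (15, 0, -6).
With v₃ = -6, v = (15, 0, -6), so v₁ = 15.

15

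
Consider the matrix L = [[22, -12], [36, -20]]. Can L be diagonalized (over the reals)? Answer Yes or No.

Yes

Characteristic polynomial: p(t) = t^2 - 2t - 8 = (t - 4)(t + 2).
All 2 eigenvalues are distinct, so L is diagonalizable.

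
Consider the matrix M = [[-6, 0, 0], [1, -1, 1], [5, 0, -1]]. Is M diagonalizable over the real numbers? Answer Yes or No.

No

Characteristic polynomial: p(s) = s^3 + 8s^2 + 13s + 6 = (s + 1)^2(s + 6).
s = -1 has algebraic multiplicity 2; rank(M + 1I) = 2, so geometric multiplicity = 1.
Geometric multiplicity < algebraic multiplicity, so M is not diagonalizable.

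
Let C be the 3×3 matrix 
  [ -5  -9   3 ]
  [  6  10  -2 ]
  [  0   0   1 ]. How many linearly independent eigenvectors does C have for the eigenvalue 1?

1

C − 1I = [[-6, -9, 3], [6, 9, -2], [0, 0, 0]].
This matrix has rank 2, so its null space has dimension 3 − 2 = 1.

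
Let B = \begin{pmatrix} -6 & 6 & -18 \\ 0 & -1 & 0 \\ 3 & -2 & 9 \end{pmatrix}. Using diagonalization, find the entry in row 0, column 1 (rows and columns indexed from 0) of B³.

Characteristic polynomial: λ^3 - 2λ^2 - 3λ = λ(λ - 3)(λ + 1), so the eigenvalues are -1, 0, 3.
λ=0: eigenvector (3, 0, -1).
λ=-1: eigenvector (-6, 1, 2).
λ=3: eigenvector (-2, 0, 1).
P = [[3, -6, -2], [0, 1, 0], [-1, 2, 1]], D = diag(0, -1, 3), P⁻¹ = [[1, 2, 2], [0, 1, 0], [1, 0, 3]].
B³ = P·diag(0, -1, 27)·P⁻¹ = [[-54, 6, -162], [0, -1, 0], [27, -2, 81]].
The requested entry is 6.

6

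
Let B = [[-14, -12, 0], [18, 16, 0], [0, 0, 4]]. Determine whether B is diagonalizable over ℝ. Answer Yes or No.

Yes

Characteristic polynomial: p(λ) = λ^3 - 6λ^2 + 32 = (λ - 4)^2(λ + 2).
λ = 4 has algebraic multiplicity 2; rank(B − 4I) = 1, so geometric multiplicity = 2.
Every eigenvalue has geometric = algebraic multiplicity, so B is diagonalizable.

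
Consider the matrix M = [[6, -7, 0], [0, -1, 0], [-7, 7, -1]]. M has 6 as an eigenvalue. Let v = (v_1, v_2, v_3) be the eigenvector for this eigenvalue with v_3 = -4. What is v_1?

M − 6I = [[0, -7, 0], [0, -7, 0], [-7, 7, -7]].
Solving (M − 6I)v = 0 gives the eigenspace spanned by (4, 0, -4).
With v_3 = -4, v = (4, 0, -4), so v_1 = 4.

4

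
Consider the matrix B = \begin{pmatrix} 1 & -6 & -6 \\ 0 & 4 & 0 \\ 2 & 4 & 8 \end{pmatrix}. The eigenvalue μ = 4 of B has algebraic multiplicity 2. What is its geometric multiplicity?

B − 4I = [[-3, -6, -6], [0, 0, 0], [2, 4, 4]].
This matrix has rank 1, so its null space has dimension 3 − 1 = 2.

2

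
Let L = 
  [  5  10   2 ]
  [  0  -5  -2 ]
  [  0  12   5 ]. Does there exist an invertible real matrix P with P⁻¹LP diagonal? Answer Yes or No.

Yes

Characteristic polynomial: p(r) = r^3 - 5r^2 - r + 5 = (r - 5)(r - 1)(r + 1).
All 3 eigenvalues are distinct, so L is diagonalizable.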